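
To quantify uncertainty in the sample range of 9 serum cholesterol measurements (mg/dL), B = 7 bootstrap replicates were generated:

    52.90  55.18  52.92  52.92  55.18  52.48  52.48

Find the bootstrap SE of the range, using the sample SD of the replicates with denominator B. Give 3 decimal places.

SE* = 1.117

Bootstrap SE is the standard deviation of the 7 replicate ranges.
Mean of replicates: (52.90 + 55.18 + 52.92 + 52.92 + 55.18 + 52.48 + 52.48) / 7 = 374.0600 / 7 = 53.4371
Sum of squared deviations: (−0.5371)² + (+1.7429)² + (−0.5171)² + (−0.5171)² + (+1.7429)² + (−0.9571)² + (−0.9571)² = 8.7307
Variance = 8.7307 / 7 = 1.2472
SE* = √1.2472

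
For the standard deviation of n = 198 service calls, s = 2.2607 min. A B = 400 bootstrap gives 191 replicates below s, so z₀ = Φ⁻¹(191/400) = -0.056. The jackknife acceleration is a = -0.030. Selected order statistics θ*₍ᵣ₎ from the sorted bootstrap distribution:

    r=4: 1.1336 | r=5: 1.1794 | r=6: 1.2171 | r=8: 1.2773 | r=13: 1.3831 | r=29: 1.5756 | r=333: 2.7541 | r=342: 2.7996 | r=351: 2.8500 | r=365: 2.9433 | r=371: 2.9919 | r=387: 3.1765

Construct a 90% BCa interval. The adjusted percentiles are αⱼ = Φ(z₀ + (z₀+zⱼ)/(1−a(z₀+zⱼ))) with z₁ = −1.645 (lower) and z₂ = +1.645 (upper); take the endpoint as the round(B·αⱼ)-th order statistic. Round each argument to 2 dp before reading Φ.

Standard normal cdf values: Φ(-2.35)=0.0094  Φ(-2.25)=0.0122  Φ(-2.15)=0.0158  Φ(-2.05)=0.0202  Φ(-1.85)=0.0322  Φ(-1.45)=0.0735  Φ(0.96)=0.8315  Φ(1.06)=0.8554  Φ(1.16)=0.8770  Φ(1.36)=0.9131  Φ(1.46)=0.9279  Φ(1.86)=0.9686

(1.3831, 2.9919)

Lower: z₀ + z₁ = -0.056 + (-1.645) = -1.701; 1 − a(z₀+z₁) = 1 − (-0.030)(-1.701) = 0.9490; argument = -0.056 + (-1.701)/0.9490 = -1.8485 → -1.85.
α₁ = Φ(-1.85) = 0.0322; rank = round(400 × 0.0322) = 13; θ*₍13₎ = 1.3831.
Upper: z₀ + z₂ = 1.589; 1 − a(z₀+z₂) = 1.0477; argument = 1.4607 → 1.46; α₂ = 0.9279; rank = 371; θ*₍371₎ = 2.9919.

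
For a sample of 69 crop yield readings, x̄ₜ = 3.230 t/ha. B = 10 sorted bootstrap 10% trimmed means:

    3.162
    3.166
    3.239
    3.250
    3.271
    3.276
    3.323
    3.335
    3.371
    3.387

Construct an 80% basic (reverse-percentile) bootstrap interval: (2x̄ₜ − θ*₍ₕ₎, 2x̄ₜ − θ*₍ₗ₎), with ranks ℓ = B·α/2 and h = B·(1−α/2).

Percentile endpoints at ranks 1 and 9: θ*₍1₎ = 3.162, θ*₍9₎ = 3.371.
Basic interval reflects these around x̄ₜ:
  lower = 2 × 3.230 − 3.371 = 3.089
  upper = 2 × 3.230 − 3.162 = 3.298

(3.089, 3.298)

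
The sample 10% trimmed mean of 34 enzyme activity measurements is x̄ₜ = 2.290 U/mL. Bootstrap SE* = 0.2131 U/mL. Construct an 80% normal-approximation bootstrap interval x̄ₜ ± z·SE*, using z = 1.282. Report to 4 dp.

Margin = 1.282 × 0.2131 = 0.27319
Interval: 2.290 ± 0.27319

(2.0168, 2.5632)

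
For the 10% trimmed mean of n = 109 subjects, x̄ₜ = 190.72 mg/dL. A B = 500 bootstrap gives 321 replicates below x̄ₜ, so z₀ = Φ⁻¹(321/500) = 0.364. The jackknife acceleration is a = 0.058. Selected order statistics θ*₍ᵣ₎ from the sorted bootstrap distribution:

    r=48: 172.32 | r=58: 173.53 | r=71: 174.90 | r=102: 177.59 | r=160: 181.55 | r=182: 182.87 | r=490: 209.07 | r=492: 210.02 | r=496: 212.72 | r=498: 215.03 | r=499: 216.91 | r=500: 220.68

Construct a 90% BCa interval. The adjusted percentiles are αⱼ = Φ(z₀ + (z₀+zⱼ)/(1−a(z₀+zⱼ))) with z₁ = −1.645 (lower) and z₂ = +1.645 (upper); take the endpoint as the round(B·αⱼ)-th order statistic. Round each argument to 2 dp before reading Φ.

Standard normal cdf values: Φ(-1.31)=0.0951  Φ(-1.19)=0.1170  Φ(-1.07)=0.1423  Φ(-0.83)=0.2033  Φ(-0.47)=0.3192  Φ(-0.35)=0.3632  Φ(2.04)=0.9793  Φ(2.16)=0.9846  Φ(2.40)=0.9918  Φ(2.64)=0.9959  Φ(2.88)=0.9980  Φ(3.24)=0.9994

(177.59, 215.03)

Lower: z₀ + z₁ = 0.364 + (-1.645) = -1.281; 1 − a(z₀+z₁) = 1 − (0.058)(-1.281) = 1.0743; argument = 0.364 + (-1.281)/1.0743 = -0.8284 → -0.83.
α₁ = Φ(-0.83) = 0.2033; rank = round(500 × 0.2033) = 102; θ*₍102₎ = 177.59.
Upper: z₀ + z₂ = 2.009; 1 − a(z₀+z₂) = 0.8835; argument = 2.6380 → 2.64; α₂ = 0.9959; rank = 498; θ*₍498₎ = 215.03.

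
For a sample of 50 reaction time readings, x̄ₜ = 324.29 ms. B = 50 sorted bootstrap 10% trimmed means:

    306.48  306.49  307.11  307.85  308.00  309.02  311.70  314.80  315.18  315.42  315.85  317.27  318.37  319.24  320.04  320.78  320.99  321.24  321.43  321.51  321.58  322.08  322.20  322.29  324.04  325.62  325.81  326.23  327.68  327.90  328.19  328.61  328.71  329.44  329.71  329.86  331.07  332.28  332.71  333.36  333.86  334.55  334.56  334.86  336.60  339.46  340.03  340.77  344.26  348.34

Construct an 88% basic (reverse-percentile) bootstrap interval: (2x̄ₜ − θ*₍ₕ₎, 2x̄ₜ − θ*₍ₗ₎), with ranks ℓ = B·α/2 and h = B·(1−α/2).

Percentile endpoints at ranks 3 and 47: θ*₍3₎ = 307.11, θ*₍47₎ = 340.03.
Basic interval reflects these around x̄ₜ:
  lower = 2 × 324.29 − 340.03 = 308.55
  upper = 2 × 324.29 − 307.11 = 341.47

(308.55, 341.47)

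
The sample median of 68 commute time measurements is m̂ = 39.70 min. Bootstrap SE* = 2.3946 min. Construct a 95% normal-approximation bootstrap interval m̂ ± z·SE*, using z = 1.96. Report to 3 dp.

(35.007, 44.393)

Margin = 1.96 × 2.3946 = 4.6934
Interval: 39.70 ± 4.6934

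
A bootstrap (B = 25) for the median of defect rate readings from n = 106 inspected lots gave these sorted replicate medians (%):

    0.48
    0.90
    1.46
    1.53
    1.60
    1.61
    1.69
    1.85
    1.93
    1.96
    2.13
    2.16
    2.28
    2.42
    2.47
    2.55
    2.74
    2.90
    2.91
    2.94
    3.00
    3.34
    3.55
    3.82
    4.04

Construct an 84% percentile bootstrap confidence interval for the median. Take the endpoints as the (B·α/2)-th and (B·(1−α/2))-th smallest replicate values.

(0.90, 3.55)

α = 0.16; lower rank = 25 × 0.080 = 2; upper rank = 25 × 0.920 = 23.
The 2nd smallest replicate is 0.90; the 23rd is 3.55.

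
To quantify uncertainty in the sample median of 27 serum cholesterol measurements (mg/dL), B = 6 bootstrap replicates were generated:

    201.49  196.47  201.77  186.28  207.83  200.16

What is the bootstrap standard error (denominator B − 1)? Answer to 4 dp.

Bootstrap SE is the standard deviation of the 6 replicate medians.
Mean of replicates: (201.49 + 196.47 + 201.77 + 186.28 + 207.83 + 200.16) / 6 = 1194.00000 / 6 = 199.00000
Sum of squared deviations: (+2.49000)² + (−2.53000)² + (+2.77000)² + (−12.72000)² + (+8.83000)² + (+1.16000)² = 261.38680
Variance = 261.38680 / 5 = 52.27736
SE* = √52.27736

SE* = 7.2303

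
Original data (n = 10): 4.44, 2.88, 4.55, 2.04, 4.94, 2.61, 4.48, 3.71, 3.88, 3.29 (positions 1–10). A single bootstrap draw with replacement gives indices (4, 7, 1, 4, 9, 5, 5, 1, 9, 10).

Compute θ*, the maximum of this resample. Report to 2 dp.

θ* = 4.94

Resample values: 2.04, 4.48, 4.44, 2.04, 3.88, 4.94, 4.94, 4.44, 3.88, 3.29.
Maximum = 4.94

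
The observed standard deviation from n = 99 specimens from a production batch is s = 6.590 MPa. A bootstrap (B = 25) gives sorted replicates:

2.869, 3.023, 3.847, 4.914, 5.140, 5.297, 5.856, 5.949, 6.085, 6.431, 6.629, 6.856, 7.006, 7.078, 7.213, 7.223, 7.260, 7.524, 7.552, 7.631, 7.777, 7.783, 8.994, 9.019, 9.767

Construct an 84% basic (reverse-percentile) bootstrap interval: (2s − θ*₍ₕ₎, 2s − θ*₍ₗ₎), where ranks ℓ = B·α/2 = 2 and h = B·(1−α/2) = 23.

(4.186, 10.157)

Percentile endpoints at ranks 2 and 23: θ*₍2₎ = 3.023, θ*₍23₎ = 8.994.
Basic interval reflects these around s:
  lower = 2 × 6.590 − 8.994 = 4.186
  upper = 2 × 6.590 − 3.023 = 10.157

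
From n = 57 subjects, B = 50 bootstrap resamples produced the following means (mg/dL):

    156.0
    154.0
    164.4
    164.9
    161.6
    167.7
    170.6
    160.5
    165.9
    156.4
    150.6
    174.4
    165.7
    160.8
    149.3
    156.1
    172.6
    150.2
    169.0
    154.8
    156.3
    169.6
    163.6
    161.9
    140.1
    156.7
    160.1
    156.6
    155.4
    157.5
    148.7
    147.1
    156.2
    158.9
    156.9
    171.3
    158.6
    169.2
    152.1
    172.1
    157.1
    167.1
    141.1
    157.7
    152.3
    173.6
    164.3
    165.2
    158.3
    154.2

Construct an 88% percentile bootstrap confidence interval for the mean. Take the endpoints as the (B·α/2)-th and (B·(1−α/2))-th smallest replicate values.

Sorted replicates: 140.1, 141.1, 147.1, 148.7, 149.3, 150.2, 150.6, 152.1, 152.3, 154.0, 154.2, 154.8, 155.4, 156.0, 156.1, 156.2, 156.3, 156.4, 156.6, 156.7, 156.9, 157.1, 157.5, 157.7, 158.3, 158.6, 158.9, 160.1, 160.5, 160.8, 161.6, 161.9, 163.6, 164.3, 164.4, 164.9, 165.2, 165.7, 165.9, 167.1, 167.7, 169.0, 169.2, 169.6, 170.6, 171.3, 172.1, 172.6, 173.6, 174.4
α = 0.12; lower rank = 50 × 0.060 = 3; upper rank = 50 × 0.940 = 47.
The 3rd smallest replicate is 147.1; the 47th is 172.1.

(147.1, 172.1)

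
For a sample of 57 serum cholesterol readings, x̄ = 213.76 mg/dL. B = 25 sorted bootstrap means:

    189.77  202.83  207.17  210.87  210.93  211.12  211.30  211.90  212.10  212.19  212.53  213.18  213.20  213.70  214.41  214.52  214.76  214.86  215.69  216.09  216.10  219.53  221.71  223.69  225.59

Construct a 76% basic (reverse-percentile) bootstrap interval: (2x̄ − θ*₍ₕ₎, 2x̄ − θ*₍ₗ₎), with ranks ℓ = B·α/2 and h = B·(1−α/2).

(207.99, 220.35)

Percentile endpoints at ranks 3 and 22: θ*₍3₎ = 207.17, θ*₍22₎ = 219.53.
Basic interval reflects these around x̄:
  lower = 2 × 213.76 − 219.53 = 207.99
  upper = 2 × 213.76 − 207.17 = 220.35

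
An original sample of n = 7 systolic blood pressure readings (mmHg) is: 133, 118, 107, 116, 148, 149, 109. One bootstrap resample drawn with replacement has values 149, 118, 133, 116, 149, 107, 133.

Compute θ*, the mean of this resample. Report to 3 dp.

Mean = (149 + 118 + 133 + 116 + 149 + 107 + 133) / 7 = 905.0 / 7 = 129.286

θ* = 129.286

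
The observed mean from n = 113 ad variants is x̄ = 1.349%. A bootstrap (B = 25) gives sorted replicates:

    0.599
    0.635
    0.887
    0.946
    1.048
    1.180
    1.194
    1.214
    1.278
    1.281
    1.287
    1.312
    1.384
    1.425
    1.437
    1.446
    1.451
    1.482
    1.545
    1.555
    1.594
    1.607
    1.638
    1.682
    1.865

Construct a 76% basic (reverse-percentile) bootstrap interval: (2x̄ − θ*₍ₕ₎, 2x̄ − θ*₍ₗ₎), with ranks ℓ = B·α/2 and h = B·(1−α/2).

(1.091, 1.811)

Percentile endpoints at ranks 3 and 22: θ*₍3₎ = 0.887, θ*₍22₎ = 1.607.
Basic interval reflects these around x̄:
  lower = 2 × 1.349 − 1.607 = 1.091
  upper = 2 × 1.349 − 0.887 = 1.811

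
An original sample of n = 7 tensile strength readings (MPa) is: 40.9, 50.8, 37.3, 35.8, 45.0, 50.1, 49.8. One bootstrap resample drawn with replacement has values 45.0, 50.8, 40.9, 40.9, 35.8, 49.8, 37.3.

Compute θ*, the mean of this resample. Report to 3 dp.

θ* = 42.929

Mean = (45.0 + 50.8 + 40.9 + 40.9 + 35.8 + 49.8 + 37.3) / 7 = 300.50 / 7 = 42.929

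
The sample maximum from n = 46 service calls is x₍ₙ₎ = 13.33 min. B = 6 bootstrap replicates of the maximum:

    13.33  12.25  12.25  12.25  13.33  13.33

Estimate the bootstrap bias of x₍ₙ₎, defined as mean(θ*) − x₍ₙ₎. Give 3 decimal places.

mean(θ*) = (13.33 + 12.25 + 12.25 + 12.25 + 13.33 + 13.33) / 6 = 12.7900
bias = 12.7900 − 13.33

bias = −0.540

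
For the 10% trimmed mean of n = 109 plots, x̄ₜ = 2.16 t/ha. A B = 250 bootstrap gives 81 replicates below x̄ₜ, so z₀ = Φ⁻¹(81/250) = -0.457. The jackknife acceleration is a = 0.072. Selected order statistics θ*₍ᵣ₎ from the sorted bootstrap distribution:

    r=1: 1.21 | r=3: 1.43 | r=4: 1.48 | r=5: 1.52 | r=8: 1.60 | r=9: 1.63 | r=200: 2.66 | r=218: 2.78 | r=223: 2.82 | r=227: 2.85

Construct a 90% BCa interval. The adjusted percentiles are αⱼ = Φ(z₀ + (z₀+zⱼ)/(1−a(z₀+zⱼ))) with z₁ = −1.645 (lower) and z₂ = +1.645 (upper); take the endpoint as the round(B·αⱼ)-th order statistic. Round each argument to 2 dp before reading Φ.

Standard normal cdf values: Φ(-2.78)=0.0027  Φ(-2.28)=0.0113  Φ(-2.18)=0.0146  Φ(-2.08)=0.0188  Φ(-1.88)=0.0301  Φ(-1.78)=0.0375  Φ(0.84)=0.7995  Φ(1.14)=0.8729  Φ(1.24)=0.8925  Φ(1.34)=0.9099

(1.43, 2.66)

Lower: z₀ + z₁ = -0.457 + (-1.645) = -2.102; 1 − a(z₀+z₁) = 1 − (0.072)(-2.102) = 1.1513; argument = -0.457 + (-2.102)/1.1513 = -2.2827 → -2.28.
α₁ = Φ(-2.28) = 0.0113; rank = round(250 × 0.0113) = 3; θ*₍3₎ = 1.43.
Upper: z₀ + z₂ = 1.188; 1 − a(z₀+z₂) = 0.9145; argument = 0.8421 → 0.84; α₂ = 0.7995; rank = 200; θ*₍200₎ = 2.66.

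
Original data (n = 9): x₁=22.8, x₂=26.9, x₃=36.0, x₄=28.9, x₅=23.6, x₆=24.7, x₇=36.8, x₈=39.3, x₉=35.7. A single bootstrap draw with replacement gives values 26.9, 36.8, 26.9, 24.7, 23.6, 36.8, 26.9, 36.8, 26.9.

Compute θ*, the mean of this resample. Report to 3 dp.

θ* = 29.589

Mean = (26.9 + 36.8 + 26.9 + 24.7 + 23.6 + 36.8 + 26.9 + 36.8 + 26.9) / 9 = 266.30 / 9 = 29.589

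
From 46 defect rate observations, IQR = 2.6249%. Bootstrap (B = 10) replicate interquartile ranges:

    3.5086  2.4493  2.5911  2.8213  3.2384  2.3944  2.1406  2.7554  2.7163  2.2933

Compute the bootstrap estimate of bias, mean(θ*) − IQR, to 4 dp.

mean(θ*) = (3.5086 + 2.4493 + 2.5911 + 2.8213 + 3.2384 + 2.3944 + 2.1406 + 2.7554 + 2.7163 + 2.2933) / 10 = 2.69087
bias = 2.69087 − 2.6249

bias = +0.0660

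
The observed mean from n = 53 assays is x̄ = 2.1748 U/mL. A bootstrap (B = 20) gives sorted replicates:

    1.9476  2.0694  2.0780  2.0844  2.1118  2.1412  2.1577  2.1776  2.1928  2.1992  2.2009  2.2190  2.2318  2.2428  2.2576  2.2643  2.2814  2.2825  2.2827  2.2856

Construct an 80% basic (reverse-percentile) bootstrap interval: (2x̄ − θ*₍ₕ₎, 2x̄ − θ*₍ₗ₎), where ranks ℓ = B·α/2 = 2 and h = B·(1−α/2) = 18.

Percentile endpoints at ranks 2 and 18: θ*₍2₎ = 2.0694, θ*₍18₎ = 2.2825.
Basic interval reflects these around x̄:
  lower = 2 × 2.1748 − 2.2825 = 2.0671
  upper = 2 × 2.1748 − 2.0694 = 2.2802

(2.0671, 2.2802)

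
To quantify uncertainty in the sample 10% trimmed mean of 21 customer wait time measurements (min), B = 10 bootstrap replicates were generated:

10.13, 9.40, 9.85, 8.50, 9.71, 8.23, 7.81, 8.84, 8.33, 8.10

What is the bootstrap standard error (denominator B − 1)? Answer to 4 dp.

SE* = 0.8223

Bootstrap SE is the standard deviation of the 10 replicate 10% trimmed means.
Mean of replicates: (10.13 + 9.40 + 9.85 + 8.50 + 9.71 + 8.23 + 7.81 + 8.84 + 8.33 + 8.10) / 10 = 88.90000 / 10 = 8.89000
Sum of squared deviations: (+1.24000)² + (+0.51000)² + (+0.96000)² + (−0.39000)² + (+0.82000)² + (−0.66000)² + (−1.08000)² + (−0.05000)² + (−0.56000)² + (−0.79000)² = 6.08600
Variance = 6.08600 / 9 = 0.67622
SE* = √0.67622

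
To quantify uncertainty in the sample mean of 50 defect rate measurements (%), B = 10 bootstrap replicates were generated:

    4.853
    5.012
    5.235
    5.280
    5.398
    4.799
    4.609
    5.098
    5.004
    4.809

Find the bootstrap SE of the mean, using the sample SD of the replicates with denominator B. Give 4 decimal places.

Bootstrap SE is the standard deviation of the 10 replicate means.
Mean of replicates: (4.853 + 5.012 + 5.235 + 5.280 + 5.398 + 4.799 + 4.609 + 5.098 + 5.004 + 4.809) / 10 = 50.09700 / 10 = 5.00970
Sum of squared deviations: (−0.15670)² + (+0.00230)² + (+0.22530)² + (+0.27030)² + (+0.38830)² + (−0.21070)² + (−0.40070)² + (+0.08830)² + (−0.00570)² + (−0.20070)² = 0.55222
Variance = 0.55222 / 10 = 0.05522
SE* = √0.05522

SE* = 0.2350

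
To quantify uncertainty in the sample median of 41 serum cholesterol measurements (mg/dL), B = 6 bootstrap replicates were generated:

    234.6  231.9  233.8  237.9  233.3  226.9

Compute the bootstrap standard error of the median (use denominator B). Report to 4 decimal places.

SE* = 3.3089

Bootstrap SE is the standard deviation of the 6 replicate medians.
Mean of replicates: (234.6 + 231.9 + 233.8 + 237.9 + 233.3 + 226.9) / 6 = 1398.40000 / 6 = 233.06667
Sum of squared deviations: (+1.53333)² + (−1.16667)² + (+0.73333)² + (+4.83333)² + (+0.23333)² + (−6.16667)² = 65.69333
Variance = 65.69333 / 6 = 10.94889
SE* = √10.94889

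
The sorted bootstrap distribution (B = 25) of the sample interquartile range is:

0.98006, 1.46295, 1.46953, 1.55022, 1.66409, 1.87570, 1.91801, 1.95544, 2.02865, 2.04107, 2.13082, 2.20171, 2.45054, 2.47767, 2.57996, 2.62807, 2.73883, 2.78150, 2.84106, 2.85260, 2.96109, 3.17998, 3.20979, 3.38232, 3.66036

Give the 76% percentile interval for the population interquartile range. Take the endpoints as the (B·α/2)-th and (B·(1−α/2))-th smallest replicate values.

(1.46953, 3.17998)

α = 0.24; lower rank = 25 × 0.120 = 3; upper rank = 25 × 0.880 = 22.
The 3rd smallest replicate is 1.46953; the 22nd is 3.17998.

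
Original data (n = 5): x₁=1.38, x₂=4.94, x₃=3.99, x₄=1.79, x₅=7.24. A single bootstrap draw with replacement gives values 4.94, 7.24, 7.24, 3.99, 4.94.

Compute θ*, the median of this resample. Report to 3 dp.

Sorted: 3.99, 4.94, 4.94, 7.24, 7.24
Median = middle value = 4.940

θ* = 4.940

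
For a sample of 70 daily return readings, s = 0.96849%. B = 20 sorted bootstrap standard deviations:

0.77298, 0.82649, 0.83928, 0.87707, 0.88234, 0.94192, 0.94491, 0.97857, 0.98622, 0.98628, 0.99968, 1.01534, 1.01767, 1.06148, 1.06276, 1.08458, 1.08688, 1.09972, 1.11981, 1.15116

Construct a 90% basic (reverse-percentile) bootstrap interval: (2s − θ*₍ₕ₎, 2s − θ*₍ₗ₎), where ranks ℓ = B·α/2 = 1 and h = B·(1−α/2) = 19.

Percentile endpoints at ranks 1 and 19: θ*₍1₎ = 0.77298, θ*₍19₎ = 1.11981.
Basic interval reflects these around s:
  lower = 2 × 0.96849 − 1.11981 = 0.81717
  upper = 2 × 0.96849 − 0.77298 = 1.16400

(0.81717, 1.16400)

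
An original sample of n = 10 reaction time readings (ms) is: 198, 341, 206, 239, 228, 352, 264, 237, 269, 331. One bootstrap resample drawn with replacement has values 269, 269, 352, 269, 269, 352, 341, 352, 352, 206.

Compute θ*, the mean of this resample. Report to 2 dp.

θ* = 303.10

Mean = (269 + 269 + 352 + 269 + 269 + 352 + 341 + 352 + 352 + 206) / 10 = 3031.0 / 10 = 303.10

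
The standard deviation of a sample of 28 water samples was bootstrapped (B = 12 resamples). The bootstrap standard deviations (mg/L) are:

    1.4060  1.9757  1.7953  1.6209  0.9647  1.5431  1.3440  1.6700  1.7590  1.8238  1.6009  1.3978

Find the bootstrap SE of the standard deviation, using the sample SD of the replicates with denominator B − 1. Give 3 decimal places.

Bootstrap SE is the standard deviation of the 12 replicate standard deviations.
Mean of replicates: (1.4060 + 1.9757 + 1.7953 + 1.6209 + 0.9647 + 1.5431 + 1.3440 + 1.6700 + 1.7590 + 1.8238 + 1.6009 + 1.3978) / 12 = 18.90120 / 12 = 1.57510
Sum of squared deviations: (−0.16910)² + (+0.40060)² + (+0.22020)² + (+0.04580)² + (−0.61040)² + (−0.03200)² + (−0.23110)² + (+0.09490)² + (+0.18390)² + (+0.24870)² + (+0.02580)² + (−0.17730)² = 0.80346
Variance = 0.80346 / 11 = 0.07304
SE* = √0.07304

SE* = 0.270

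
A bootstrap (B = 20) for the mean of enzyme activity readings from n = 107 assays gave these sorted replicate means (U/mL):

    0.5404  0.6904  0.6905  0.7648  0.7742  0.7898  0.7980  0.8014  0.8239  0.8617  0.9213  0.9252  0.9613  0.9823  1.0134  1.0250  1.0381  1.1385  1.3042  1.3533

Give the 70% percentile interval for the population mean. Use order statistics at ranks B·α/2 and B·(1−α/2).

α = 0.30; lower rank = 20 × 0.150 = 3; upper rank = 20 × 0.850 = 17.
The 3rd smallest replicate is 0.6905; the 17th is 1.0381.

(0.6905, 1.0381)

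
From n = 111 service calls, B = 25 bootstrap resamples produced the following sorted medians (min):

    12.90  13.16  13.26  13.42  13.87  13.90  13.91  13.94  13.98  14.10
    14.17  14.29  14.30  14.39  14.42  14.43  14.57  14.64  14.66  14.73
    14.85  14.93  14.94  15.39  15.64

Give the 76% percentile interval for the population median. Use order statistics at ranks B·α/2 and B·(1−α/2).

(13.26, 14.93)

α = 0.24; lower rank = 25 × 0.120 = 3; upper rank = 25 × 0.880 = 22.
The 3rd smallest replicate is 13.26; the 22nd is 14.93.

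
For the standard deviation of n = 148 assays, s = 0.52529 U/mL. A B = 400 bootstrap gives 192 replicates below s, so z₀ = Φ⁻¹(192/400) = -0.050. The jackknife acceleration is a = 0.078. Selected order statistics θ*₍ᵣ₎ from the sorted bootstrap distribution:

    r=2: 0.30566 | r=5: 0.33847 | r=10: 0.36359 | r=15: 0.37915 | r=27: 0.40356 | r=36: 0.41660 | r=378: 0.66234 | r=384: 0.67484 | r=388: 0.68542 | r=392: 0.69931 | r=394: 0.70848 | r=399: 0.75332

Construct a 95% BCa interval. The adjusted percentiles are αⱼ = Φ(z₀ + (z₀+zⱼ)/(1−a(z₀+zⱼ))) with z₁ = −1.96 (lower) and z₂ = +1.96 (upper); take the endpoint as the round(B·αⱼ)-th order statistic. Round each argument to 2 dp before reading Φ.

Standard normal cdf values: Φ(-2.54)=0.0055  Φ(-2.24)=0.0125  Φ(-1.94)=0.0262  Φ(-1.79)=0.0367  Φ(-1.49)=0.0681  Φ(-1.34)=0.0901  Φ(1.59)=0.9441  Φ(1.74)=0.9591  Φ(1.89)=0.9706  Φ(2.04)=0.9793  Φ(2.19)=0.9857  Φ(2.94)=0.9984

(0.37915, 0.70848)

Lower: z₀ + z₁ = -0.050 + (-1.960) = -2.010; 1 − a(z₀+z₁) = 1 − (0.078)(-2.010) = 1.1568; argument = -0.050 + (-2.010)/1.1568 = -1.7876 → -1.79.
α₁ = Φ(-1.79) = 0.0367; rank = round(400 × 0.0367) = 15; θ*₍15₎ = 0.37915.
Upper: z₀ + z₂ = 1.910; 1 − a(z₀+z₂) = 0.8510; argument = 2.1944 → 2.19; α₂ = 0.9857; rank = 394; θ*₍394₎ = 0.70848.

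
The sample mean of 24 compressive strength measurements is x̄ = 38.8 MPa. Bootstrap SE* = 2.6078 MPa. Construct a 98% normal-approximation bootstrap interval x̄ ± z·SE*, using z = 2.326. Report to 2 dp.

Margin = 2.326 × 2.6078 = 6.066
Interval: 38.8 ± 6.066

(32.73, 44.87)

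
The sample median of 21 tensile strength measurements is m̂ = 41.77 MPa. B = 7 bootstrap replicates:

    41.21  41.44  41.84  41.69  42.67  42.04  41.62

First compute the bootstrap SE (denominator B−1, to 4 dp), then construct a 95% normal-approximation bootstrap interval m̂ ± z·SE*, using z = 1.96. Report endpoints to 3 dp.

Mean of replicates = 41.7871; sum of squared deviations = 1.3371; SE* = √(1.3371/6) = 0.4721
Margin = 1.96 × 0.4721 = 0.9253
Interval: 41.77 ± 0.9253

(40.845, 42.695)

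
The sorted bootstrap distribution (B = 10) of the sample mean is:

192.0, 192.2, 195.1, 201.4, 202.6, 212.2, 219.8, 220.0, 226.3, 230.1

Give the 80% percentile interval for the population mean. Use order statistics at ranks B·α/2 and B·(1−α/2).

α = 0.20; lower rank = 10 × 0.100 = 1; upper rank = 10 × 0.900 = 9.
The 1st smallest replicate is 192.0; the 9th is 226.3.

(192.0, 226.3)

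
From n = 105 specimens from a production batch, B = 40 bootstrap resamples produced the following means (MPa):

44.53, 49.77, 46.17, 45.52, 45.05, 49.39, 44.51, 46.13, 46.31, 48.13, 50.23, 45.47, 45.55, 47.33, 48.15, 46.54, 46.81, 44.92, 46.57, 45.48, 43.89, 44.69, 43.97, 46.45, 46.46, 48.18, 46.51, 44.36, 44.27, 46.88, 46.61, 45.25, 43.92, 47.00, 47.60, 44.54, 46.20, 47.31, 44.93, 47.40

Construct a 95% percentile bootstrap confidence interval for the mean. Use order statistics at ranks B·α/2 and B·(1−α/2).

(43.89, 49.77)

Sorted replicates: 43.89, 43.92, 43.97, 44.27, 44.36, 44.51, 44.53, 44.54, 44.69, 44.92, 44.93, 45.05, 45.25, 45.47, 45.48, 45.52, 45.55, 46.13, 46.17, 46.20, 46.31, 46.45, 46.46, 46.51, 46.54, 46.57, 46.61, 46.81, 46.88, 47.00, 47.31, 47.33, 47.40, 47.60, 48.13, 48.15, 48.18, 49.39, 49.77, 50.23
α = 0.05; lower rank = 40 × 0.025 = 1; upper rank = 40 × 0.975 = 39.
The 1st smallest replicate is 43.89; the 39th is 49.77.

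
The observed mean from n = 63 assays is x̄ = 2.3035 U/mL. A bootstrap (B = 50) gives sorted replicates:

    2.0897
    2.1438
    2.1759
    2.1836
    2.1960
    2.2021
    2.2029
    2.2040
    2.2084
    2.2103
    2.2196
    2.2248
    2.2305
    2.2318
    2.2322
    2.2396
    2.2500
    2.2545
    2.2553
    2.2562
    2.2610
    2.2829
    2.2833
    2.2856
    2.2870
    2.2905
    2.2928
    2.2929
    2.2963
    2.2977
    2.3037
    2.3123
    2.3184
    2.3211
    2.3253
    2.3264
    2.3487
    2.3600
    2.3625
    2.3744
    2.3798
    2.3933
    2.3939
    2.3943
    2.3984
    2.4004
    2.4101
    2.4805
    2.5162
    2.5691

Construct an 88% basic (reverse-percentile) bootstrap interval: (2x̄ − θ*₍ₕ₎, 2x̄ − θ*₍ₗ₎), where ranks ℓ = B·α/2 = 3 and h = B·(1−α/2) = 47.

Percentile endpoints at ranks 3 and 47: θ*₍3₎ = 2.1759, θ*₍47₎ = 2.4101.
Basic interval reflects these around x̄:
  lower = 2 × 2.3035 − 2.4101 = 2.1969
  upper = 2 × 2.3035 − 2.1759 = 2.4311

(2.1969, 2.4311)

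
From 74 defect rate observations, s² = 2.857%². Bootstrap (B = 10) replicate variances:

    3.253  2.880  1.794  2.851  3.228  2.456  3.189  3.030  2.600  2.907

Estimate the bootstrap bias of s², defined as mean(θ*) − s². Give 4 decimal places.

bias = −0.0382

mean(θ*) = (3.253 + 2.880 + 1.794 + 2.851 + 3.228 + 2.456 + 3.189 + 3.030 + 2.600 + 2.907) / 10 = 2.81880
bias = 2.81880 − 2.857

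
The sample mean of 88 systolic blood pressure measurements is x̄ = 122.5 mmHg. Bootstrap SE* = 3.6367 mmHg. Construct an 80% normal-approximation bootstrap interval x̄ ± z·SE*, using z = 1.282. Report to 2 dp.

Margin = 1.282 × 3.6367 = 4.662
Interval: 122.5 ± 4.662

(117.84, 127.16)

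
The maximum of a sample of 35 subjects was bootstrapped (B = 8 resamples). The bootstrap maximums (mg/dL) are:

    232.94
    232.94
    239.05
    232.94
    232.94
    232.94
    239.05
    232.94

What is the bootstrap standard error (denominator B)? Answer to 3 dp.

Bootstrap SE is the standard deviation of the 8 replicate maximums.
Mean of replicates: (232.94 + 232.94 + 239.05 + 232.94 + 232.94 + 232.94 + 239.05 + 232.94) / 8 = 1875.7400 / 8 = 234.4675
Sum of squared deviations: (−1.5275)² + (−1.5275)² + (+4.5825)² + (−1.5275)² + (−1.5275)² + (−1.5275)² + (+4.5825)² + (−1.5275)² = 55.9982
Variance = 55.9982 / 8 = 6.9998
SE* = √6.9998

SE* = 2.646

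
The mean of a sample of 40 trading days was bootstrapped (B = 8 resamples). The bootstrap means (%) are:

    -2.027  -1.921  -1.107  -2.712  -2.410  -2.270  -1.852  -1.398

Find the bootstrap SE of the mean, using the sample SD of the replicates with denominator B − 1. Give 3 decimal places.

Bootstrap SE is the standard deviation of the 8 replicate means.
Mean of replicates: ((-2.027) + (-1.921) + (-1.107) + (-2.712) + (-2.410) + (-2.270) + (-1.852) + (-1.398)) / 8 = -15.6970 / 8 = -1.9621
Sum of squared deviations: (−0.0649)² + (+0.0411)² + (+0.8551)² + (−0.7499)² + (−0.4479)² + (−0.3079)² + (+0.1101)² + (+0.5641)² = 1.9252
Variance = 1.9252 / 7 = 0.2750
SE* = √0.2750

SE* = 0.524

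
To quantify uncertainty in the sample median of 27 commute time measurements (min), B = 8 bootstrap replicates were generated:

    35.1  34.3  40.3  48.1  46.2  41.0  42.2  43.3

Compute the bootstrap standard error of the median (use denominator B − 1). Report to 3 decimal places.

SE* = 4.834

Bootstrap SE is the standard deviation of the 8 replicate medians.
Mean of replicates: (35.1 + 34.3 + 40.3 + 48.1 + 46.2 + 41.0 + 42.2 + 43.3) / 8 = 330.5000 / 8 = 41.3125
Sum of squared deviations: (−6.2125)² + (−7.0125)² + (−1.0125)² + (+6.7875)² + (+4.8875)² + (−0.3125)² + (+0.8875)² + (+1.9875)² = 163.5888
Variance = 163.5888 / 7 = 23.3698
SE* = √23.3698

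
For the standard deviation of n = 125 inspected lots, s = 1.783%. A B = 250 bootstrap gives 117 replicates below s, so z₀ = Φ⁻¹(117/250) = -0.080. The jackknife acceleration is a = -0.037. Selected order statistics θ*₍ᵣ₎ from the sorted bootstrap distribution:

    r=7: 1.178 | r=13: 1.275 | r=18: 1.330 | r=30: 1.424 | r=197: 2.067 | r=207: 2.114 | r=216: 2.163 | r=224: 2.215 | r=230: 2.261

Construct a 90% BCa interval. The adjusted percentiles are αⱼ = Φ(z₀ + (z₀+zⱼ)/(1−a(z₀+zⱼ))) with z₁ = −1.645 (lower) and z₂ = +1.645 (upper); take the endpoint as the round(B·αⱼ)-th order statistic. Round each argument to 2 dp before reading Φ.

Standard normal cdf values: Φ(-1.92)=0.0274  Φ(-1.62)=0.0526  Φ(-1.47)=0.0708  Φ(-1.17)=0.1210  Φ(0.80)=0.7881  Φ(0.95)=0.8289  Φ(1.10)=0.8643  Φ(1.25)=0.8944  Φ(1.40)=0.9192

Lower: z₀ + z₁ = -0.080 + (-1.645) = -1.725; 1 − a(z₀+z₁) = 1 − (-0.037)(-1.725) = 0.9362; argument = -0.080 + (-1.725)/0.9362 = -1.9226 → -1.92.
α₁ = Φ(-1.92) = 0.0274; rank = round(250 × 0.0274) = 7; θ*₍7₎ = 1.178.
Upper: z₀ + z₂ = 1.565; 1 − a(z₀+z₂) = 1.0579; argument = 1.3993 → 1.40; α₂ = 0.9192; rank = 230; θ*₍230₎ = 2.261.

(1.178, 2.261)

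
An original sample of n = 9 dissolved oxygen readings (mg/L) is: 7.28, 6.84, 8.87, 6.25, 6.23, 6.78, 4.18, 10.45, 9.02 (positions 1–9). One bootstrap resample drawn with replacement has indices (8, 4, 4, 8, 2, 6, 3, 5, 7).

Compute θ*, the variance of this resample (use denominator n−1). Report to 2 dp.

Resample values: 10.45, 6.25, 6.25, 10.45, 6.84, 6.78, 8.87, 6.23, 4.18.
Mean = 7.3667; sum of squared deviations = 35.8362
s² = 35.8362 / 8 = 4.4795

θ* = 4.48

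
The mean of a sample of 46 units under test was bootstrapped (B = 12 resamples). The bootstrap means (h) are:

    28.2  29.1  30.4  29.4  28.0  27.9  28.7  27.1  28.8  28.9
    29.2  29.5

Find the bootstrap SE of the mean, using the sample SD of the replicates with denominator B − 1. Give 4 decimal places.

SE* = 0.8721

Bootstrap SE is the standard deviation of the 12 replicate means.
Mean of replicates: (28.2 + 29.1 + 30.4 + 29.4 + 28.0 + 27.9 + 28.7 + 27.1 + 28.8 + 28.9 + 29.2 + 29.5) / 12 = 345.20000 / 12 = 28.76667
Sum of squared deviations: (−0.56667)² + (+0.33333)² + (+1.63333)² + (+0.63333)² + (−0.76667)² + (−0.86667)² + (−0.06667)² + (−1.66667)² + (+0.03333)² + (+0.13333)² + (+0.43333)² + (+0.73333)² = 8.36667
Variance = 8.36667 / 11 = 0.76061
SE* = √0.76061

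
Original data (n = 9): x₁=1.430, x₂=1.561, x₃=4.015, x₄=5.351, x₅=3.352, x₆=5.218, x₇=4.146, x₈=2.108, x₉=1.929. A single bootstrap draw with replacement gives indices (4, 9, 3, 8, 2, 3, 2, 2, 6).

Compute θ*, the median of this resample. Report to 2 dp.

Resample values: 5.351, 1.929, 4.015, 2.108, 1.561, 4.015, 1.561, 1.561, 5.218.
Sorted: 1.561, 1.561, 1.561, 1.929, 2.108, 4.015, 4.015, 5.218, 5.351
Median = middle value = 2.11

θ* = 2.11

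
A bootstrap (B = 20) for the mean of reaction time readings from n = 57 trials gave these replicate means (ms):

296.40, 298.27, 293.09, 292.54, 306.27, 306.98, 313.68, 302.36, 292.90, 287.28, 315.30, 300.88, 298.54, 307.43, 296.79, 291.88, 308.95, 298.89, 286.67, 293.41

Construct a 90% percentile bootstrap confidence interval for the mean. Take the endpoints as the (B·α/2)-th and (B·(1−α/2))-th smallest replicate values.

(286.67, 313.68)

Sorted replicates: 286.67, 287.28, 291.88, 292.54, 292.90, 293.09, 293.41, 296.40, 296.79, 298.27, 298.54, 298.89, 300.88, 302.36, 306.27, 306.98, 307.43, 308.95, 313.68, 315.30
α = 0.10; lower rank = 20 × 0.050 = 1; upper rank = 20 × 0.950 = 19.
The 1st smallest replicate is 286.67; the 19th is 313.68.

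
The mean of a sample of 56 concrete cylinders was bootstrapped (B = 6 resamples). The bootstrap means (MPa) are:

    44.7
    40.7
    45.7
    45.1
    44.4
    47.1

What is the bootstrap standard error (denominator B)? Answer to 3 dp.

SE* = 1.957

Bootstrap SE is the standard deviation of the 6 replicate means.
Mean of replicates: (44.7 + 40.7 + 45.7 + 45.1 + 44.4 + 47.1) / 6 = 267.7000 / 6 = 44.6167
Sum of squared deviations: (+0.0833)² + (−3.9167)² + (+1.0833)² + (+0.4833)² + (−0.2167)² + (+2.4833)² = 22.9683
Variance = 22.9683 / 6 = 3.8281
SE* = √3.8281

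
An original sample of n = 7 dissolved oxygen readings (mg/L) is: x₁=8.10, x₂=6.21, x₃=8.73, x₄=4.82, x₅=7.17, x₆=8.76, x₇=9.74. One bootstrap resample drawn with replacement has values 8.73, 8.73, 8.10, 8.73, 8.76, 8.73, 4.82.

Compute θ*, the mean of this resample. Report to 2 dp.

θ* = 8.09

Mean = (8.73 + 8.73 + 8.10 + 8.73 + 8.76 + 8.73 + 4.82) / 7 = 56.600 / 7 = 8.09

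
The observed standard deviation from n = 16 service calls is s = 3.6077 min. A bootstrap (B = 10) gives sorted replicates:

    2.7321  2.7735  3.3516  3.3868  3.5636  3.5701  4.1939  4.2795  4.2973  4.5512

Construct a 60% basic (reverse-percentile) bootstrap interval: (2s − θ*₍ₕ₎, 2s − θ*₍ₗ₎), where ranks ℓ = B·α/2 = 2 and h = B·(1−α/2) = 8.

Percentile endpoints at ranks 2 and 8: θ*₍2₎ = 2.7735, θ*₍8₎ = 4.2795.
Basic interval reflects these around s:
  lower = 2 × 3.6077 − 4.2795 = 2.9359
  upper = 2 × 3.6077 − 2.7735 = 4.4419

(2.9359, 4.4419)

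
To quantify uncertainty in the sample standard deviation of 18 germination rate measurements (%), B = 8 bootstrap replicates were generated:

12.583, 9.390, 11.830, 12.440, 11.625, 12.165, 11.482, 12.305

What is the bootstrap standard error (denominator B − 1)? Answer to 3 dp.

Bootstrap SE is the standard deviation of the 8 replicate standard deviations.
Mean of replicates: (12.583 + 9.390 + 11.830 + 12.440 + 11.625 + 12.165 + 11.482 + 12.305) / 8 = 93.8200 / 8 = 11.7275
Sum of squared deviations: (+0.8555)² + (−2.3375)² + (+0.1025)² + (+0.7125)² + (−0.1025)² + (+0.4375)² + (−0.2455)² + (+0.5775)² = 7.3096
Variance = 7.3096 / 7 = 1.0442
SE* = √1.0442

SE* = 1.022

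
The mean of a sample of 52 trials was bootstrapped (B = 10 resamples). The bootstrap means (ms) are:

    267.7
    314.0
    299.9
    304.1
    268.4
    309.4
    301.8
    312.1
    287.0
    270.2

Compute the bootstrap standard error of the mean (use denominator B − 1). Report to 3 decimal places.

Bootstrap SE is the standard deviation of the 10 replicate means.
Mean of replicates: (267.7 + 314.0 + 299.9 + 304.1 + 268.4 + 309.4 + 301.8 + 312.1 + 287.0 + 270.2) / 10 = 2934.6000 / 10 = 293.4600
Sum of squared deviations: (−25.7600)² + (+20.5400)² + (+6.4400)² + (+10.6400)² + (−25.0600)² + (+15.9400)² + (+8.3400)² + (+18.6400)² + (−6.4600)² + (−23.2600)² = 3122.0040
Variance = 3122.0040 / 9 = 346.8893
SE* = √346.8893

SE* = 18.625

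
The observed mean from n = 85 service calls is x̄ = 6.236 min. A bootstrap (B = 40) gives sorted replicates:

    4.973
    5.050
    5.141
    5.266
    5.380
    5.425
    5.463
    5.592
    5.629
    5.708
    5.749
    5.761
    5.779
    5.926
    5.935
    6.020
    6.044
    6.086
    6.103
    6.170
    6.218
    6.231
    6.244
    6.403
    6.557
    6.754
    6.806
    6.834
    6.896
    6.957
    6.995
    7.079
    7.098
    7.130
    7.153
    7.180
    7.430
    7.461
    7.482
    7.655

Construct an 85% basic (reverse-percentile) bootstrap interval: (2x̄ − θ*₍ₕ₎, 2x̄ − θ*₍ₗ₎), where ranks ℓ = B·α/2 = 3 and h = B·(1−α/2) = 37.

(5.042, 7.331)

Percentile endpoints at ranks 3 and 37: θ*₍3₎ = 5.141, θ*₍37₎ = 7.430.
Basic interval reflects these around x̄:
  lower = 2 × 6.236 − 7.430 = 5.042
  upper = 2 × 6.236 − 5.141 = 7.331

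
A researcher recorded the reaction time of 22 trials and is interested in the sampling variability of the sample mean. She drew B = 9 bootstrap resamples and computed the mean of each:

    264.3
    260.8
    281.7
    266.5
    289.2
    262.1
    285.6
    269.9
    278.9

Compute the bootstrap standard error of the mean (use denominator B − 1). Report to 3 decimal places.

SE* = 10.761

Bootstrap SE is the standard deviation of the 9 replicate means.
Mean of replicates: (264.3 + 260.8 + 281.7 + 266.5 + 289.2 + 262.1 + 285.6 + 269.9 + 278.9) / 9 = 2459.0000 / 9 = 273.2222
Sum of squared deviations: (−8.9222)² + (−12.4222)² + (+8.4778)² + (−6.7222)² + (+15.9778)² + (−11.1222)² + (+12.3778)² + (−3.3222)² + (+5.6778)² = 926.4556
Variance = 926.4556 / 8 = 115.8069
SE* = √115.8069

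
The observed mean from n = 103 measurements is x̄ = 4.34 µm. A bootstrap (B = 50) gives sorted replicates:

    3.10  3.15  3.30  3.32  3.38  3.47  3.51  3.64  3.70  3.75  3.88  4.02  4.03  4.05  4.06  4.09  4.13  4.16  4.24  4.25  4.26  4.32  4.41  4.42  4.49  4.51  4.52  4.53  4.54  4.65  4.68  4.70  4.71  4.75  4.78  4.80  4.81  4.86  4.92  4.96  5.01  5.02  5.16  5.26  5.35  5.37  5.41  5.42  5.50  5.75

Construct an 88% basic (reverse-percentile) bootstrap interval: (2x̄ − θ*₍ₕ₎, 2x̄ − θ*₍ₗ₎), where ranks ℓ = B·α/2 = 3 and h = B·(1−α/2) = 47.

(3.27, 5.38)

Percentile endpoints at ranks 3 and 47: θ*₍3₎ = 3.30, θ*₍47₎ = 5.41.
Basic interval reflects these around x̄:
  lower = 2 × 4.34 − 5.41 = 3.27
  upper = 2 × 4.34 − 3.30 = 5.38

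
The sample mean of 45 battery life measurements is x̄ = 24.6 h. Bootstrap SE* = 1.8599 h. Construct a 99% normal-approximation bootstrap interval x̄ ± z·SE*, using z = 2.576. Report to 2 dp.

Margin = 2.576 × 1.8599 = 4.791
Interval: 24.6 ± 4.791

(19.81, 29.39)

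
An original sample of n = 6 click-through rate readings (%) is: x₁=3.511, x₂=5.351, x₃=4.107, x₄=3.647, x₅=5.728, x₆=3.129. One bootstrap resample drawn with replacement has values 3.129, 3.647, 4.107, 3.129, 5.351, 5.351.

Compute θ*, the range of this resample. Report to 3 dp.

Range = 5.351 − 3.129 = 2.222

θ* = 2.222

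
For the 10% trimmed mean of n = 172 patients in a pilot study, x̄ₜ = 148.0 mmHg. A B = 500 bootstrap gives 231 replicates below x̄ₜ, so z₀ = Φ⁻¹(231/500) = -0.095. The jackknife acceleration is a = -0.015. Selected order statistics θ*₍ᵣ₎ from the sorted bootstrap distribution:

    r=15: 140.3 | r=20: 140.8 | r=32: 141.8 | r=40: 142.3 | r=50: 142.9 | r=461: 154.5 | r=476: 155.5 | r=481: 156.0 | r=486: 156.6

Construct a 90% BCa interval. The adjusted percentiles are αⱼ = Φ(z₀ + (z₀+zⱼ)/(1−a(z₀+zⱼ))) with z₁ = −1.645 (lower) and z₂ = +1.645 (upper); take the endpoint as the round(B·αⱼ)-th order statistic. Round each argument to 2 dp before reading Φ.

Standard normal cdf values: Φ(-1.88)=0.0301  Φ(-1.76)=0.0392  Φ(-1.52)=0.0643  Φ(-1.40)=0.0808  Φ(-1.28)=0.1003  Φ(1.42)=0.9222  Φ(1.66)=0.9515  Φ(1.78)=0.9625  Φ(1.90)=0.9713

Lower: z₀ + z₁ = -0.095 + (-1.645) = -1.740; 1 − a(z₀+z₁) = 1 − (-0.015)(-1.740) = 0.9739; argument = -0.095 + (-1.740)/0.9739 = -1.8816 → -1.88.
α₁ = Φ(-1.88) = 0.0301; rank = round(500 × 0.0301) = 15; θ*₍15₎ = 140.3.
Upper: z₀ + z₂ = 1.550; 1 − a(z₀+z₂) = 1.0232; argument = 1.4198 → 1.42; α₂ = 0.9222; rank = 461; θ*₍461₎ = 154.5.

(140.3, 154.5)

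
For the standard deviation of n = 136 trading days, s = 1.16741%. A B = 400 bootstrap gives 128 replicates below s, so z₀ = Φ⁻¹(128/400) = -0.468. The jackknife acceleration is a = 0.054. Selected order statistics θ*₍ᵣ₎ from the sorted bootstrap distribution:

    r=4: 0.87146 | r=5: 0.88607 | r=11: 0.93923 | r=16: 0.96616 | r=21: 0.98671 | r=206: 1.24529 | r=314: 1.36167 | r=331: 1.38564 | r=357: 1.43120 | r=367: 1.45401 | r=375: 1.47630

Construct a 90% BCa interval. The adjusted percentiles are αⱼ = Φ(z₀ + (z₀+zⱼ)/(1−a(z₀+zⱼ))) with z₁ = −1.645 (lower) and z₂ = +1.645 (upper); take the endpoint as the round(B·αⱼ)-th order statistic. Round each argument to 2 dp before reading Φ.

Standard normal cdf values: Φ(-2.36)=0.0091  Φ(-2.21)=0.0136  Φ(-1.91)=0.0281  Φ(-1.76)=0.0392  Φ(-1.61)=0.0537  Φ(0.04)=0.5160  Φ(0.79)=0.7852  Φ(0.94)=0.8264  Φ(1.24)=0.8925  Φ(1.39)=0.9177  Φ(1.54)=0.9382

(0.87146, 1.36167)

Lower: z₀ + z₁ = -0.468 + (-1.645) = -2.113; 1 − a(z₀+z₁) = 1 − (0.054)(-2.113) = 1.1141; argument = -0.468 + (-2.113)/1.1141 = -2.3646 → -2.36.
α₁ = Φ(-2.36) = 0.0091; rank = round(400 × 0.0091) = 4; θ*₍4₎ = 0.87146.
Upper: z₀ + z₂ = 1.177; 1 − a(z₀+z₂) = 0.9364; argument = 0.7889 → 0.79; α₂ = 0.7852; rank = 314; θ*₍314₎ = 1.36167.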